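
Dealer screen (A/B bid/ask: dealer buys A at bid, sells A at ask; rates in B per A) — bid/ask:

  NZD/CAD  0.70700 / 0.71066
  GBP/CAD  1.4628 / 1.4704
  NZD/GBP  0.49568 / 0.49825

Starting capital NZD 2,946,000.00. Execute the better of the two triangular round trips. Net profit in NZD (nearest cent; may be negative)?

Net profit: NZD 59,780.20

Best loop NZD → GBP → CAD → NZD:
NZD 2,946,000.00 × 0.49568 (sell NZD at bid) = GBP 1,460,273.28
GBP 1,460,273.28 × 1.4628 (sell GBP at bid) = CAD 2,136,087.75
CAD 2,136,087.75 ÷ 0.71066 (buy NZD at ask) = NZD 3,005,780.20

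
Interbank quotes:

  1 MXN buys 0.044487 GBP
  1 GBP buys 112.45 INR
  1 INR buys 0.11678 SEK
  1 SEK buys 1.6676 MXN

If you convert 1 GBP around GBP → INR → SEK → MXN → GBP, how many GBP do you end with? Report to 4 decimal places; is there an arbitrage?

0.9742 (arbitrage exists)

Around GBP → INR → SEK → MXN → GBP: 1 × 112.45 × 0.11678 × 1.6676 × 0.044487 = 0.974211
Product < 1; profitable direction is GBP → MXN → SEK → INR → GBP.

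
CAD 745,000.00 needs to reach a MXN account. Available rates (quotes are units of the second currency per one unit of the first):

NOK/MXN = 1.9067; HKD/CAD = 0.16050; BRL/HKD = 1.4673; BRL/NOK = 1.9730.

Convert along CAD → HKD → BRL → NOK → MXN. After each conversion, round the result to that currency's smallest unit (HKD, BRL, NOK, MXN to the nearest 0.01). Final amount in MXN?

CAD 745,000.00 ÷ 0.16050 = HKD 4,641,744.55
HKD 4,641,744.55 ÷ 1.4673 = BRL 3,163,459.79
BRL 3,163,459.79 × 1.9730 = NOK 6,241,506.17
NOK 6,241,506.17 × 1.9067 = MXN 11,900,679.81

MXN 11,900,679.81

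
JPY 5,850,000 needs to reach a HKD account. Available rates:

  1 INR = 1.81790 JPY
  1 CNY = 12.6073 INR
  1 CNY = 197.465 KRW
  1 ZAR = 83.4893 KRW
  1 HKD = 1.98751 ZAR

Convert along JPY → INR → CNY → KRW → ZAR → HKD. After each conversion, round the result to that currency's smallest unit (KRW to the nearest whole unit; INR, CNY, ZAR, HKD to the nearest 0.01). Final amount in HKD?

HKD 303,748.25

JPY 5,850,000 ÷ 1.81790 = INR 3,217,998.79
INR 3,217,998.79 ÷ 12.6073 = CNY 255,248.85
CNY 255,248.85 × 197.465 = KRW 50,402,714
KRW 50,402,714 ÷ 83.4893 = ZAR 603,702.68
ZAR 603,702.68 ÷ 1.98751 = HKD 303,748.25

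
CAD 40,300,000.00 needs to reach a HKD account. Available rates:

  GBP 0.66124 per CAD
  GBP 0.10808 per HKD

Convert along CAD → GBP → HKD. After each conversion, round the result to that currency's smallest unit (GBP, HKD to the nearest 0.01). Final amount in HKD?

HKD 246,557,846.04

CAD 40,300,000.00 × 0.66124 = GBP 26,647,972.00
GBP 26,647,972.00 ÷ 0.10808 = HKD 246,557,846.04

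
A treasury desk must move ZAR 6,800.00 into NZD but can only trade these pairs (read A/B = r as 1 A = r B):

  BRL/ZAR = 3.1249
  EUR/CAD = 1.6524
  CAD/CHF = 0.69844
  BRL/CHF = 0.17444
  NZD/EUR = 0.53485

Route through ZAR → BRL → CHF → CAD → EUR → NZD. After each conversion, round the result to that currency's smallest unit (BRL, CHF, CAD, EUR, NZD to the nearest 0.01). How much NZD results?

ZAR 6,800.00 ÷ 3.1249 = BRL 2,176.07
BRL 2,176.07 × 0.17444 = CHF 379.59
CHF 379.59 ÷ 0.69844 = CAD 543.48
CAD 543.48 ÷ 1.6524 = EUR 328.90
EUR 328.90 ÷ 0.53485 = NZD 614.94

NZD 614.94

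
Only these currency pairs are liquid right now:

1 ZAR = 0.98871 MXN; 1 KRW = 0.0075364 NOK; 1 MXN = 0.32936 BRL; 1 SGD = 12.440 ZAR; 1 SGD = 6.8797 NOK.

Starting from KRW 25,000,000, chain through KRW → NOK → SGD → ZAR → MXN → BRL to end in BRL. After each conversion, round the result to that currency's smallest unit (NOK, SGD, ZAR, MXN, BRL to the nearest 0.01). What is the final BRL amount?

KRW 25,000,000 × 0.0075364 = NOK 188,410.00
NOK 188,410.00 ÷ 6.8797 = SGD 27,386.37
SGD 27,386.37 × 12.440 = ZAR 340,686.44
ZAR 340,686.44 × 0.98871 = MXN 336,840.09
MXN 336,840.09 × 0.32936 = BRL 110,941.65

BRL 110,941.65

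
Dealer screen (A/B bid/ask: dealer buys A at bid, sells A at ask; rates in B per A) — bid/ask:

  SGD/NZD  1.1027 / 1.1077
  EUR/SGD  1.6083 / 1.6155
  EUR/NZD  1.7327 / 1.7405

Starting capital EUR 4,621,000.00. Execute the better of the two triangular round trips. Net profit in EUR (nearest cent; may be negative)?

Best loop EUR → SGD → NZD → EUR:
EUR 4,621,000.00 × 1.6083 (sell EUR at bid) = SGD 7,431,954.30
SGD 7,431,954.30 × 1.1027 (sell SGD at bid) = NZD 8,195,216.01
NZD 8,195,216.01 ÷ 1.7405 (buy EUR at ask) = EUR 4,708,541.23

Net profit: EUR 87,541.23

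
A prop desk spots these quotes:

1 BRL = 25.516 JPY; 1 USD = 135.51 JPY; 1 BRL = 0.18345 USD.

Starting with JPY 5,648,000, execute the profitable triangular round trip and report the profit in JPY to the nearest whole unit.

Profit: JPY 149,199

Profitable loop is JPY → USD → BRL → JPY:
JPY 5,648,000 ÷ 135.51 = USD 41,679.58
USD 41,679.58 ÷ 0.18345 = BRL 227,198.59
BRL 227,198.59 × 25.516 = JPY 5,797,199
Profit = JPY 5,797,199 − JPY 5,648,000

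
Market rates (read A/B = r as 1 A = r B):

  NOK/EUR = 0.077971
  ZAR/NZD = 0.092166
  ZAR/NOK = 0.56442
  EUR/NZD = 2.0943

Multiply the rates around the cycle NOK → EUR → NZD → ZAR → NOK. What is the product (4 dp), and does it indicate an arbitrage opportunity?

1.0000 (no arbitrage)

Around NOK → EUR → NZD → ZAR → NOK: 1 × 0.077971 × 2.0943 ÷ 0.092166 × 0.56442 = 1.000008
Product ≈ 1 (deviation 0.001%, within rounding noise).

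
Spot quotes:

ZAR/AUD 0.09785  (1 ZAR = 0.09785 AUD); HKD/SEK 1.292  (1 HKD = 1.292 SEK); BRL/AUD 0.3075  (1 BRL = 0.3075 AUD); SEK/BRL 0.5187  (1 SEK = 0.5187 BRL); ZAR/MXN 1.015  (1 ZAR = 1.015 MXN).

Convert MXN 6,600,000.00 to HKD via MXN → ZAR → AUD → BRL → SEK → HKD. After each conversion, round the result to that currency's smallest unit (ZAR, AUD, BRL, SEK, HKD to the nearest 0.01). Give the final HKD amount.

HKD 3,087,555.99

MXN 6,600,000.00 ÷ 1.015 = ZAR 6,502,463.05
ZAR 6,502,463.05 × 0.09785 = AUD 636,266.01
AUD 636,266.01 ÷ 0.3075 = BRL 2,069,157.76
BRL 2,069,157.76 ÷ 0.5187 = SEK 3,989,122.34
SEK 3,989,122.34 ÷ 1.292 = HKD 3,087,555.99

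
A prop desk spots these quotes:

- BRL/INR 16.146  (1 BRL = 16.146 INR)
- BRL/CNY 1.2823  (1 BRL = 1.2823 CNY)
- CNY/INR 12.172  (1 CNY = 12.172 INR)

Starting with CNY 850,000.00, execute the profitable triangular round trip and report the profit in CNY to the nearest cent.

Profit: CNY 29,290.31

Profitable loop is CNY → BRL → INR → CNY:
CNY 850,000.00 ÷ 1.2823 = BRL 662,871.40
BRL 662,871.40 × 16.146 = INR 10,702,721.67
INR 10,702,721.67 ÷ 12.172 = CNY 879,290.31
Profit = CNY 879,290.31 − CNY 850,000.00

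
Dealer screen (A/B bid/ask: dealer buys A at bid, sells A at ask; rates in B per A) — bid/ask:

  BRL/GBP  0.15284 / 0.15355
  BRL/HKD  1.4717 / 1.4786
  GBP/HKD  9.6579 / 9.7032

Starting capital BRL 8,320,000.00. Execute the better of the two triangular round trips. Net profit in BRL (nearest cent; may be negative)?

Best loop BRL → GBP → HKD → BRL:
BRL 8,320,000.00 × 0.15284 (sell BRL at bid) = GBP 1,271,628.80
GBP 1,271,628.80 × 9.6579 (sell GBP at bid) = HKD 12,281,263.79
HKD 12,281,263.79 ÷ 1.4786 (buy BRL at ask) = BRL 8,306,008.24

Net result: BRL -13,991.76 (no profitable arbitrage after spreads)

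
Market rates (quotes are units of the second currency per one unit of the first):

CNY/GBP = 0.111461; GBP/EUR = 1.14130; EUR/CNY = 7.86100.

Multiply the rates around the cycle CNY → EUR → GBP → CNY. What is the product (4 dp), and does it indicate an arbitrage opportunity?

1.0000 (no arbitrage)

Around CNY → EUR → GBP → CNY: 1 ÷ 7.86100 ÷ 1.14130 ÷ 0.111461 = 0.999999
Product ≈ 1 (deviation 0.000%, within rounding noise).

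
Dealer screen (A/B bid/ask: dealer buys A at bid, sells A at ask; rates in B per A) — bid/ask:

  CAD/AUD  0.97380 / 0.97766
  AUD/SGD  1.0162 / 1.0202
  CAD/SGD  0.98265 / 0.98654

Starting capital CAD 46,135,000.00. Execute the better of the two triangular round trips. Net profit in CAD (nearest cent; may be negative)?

Best loop CAD → AUD → SGD → CAD:
CAD 46,135,000.00 × 0.97380 (sell CAD at bid) = AUD 44,926,263.00
AUD 44,926,263.00 × 1.0162 (sell AUD at bid) = SGD 45,654,068.46
SGD 45,654,068.46 ÷ 0.98654 (buy CAD at ask) = CAD 46,276,956.29

Net profit: CAD 141,956.29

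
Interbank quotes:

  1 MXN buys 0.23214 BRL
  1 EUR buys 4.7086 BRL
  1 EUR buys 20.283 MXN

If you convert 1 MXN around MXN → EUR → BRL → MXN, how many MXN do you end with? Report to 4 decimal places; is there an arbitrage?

1.0000 (no arbitrage)

Around MXN → EUR → BRL → MXN: 1 ÷ 20.283 × 4.7086 ÷ 0.23214 = 1.000022
Product ≈ 1 (deviation 0.002%, within rounding noise).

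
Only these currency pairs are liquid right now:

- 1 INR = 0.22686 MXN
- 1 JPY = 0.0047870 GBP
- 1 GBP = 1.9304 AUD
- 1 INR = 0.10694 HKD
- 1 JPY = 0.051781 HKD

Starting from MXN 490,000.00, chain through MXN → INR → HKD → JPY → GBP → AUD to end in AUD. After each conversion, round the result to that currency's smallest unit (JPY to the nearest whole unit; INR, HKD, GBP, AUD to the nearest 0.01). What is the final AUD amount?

AUD 41,221.01

MXN 490,000.00 ÷ 0.22686 = INR 2,159,922.42
INR 2,159,922.42 × 0.10694 = HKD 230,982.10
HKD 230,982.10 ÷ 0.051781 = JPY 4,460,750
JPY 4,460,750 × 0.0047870 = GBP 21,353.61
GBP 21,353.61 × 1.9304 = AUD 41,221.01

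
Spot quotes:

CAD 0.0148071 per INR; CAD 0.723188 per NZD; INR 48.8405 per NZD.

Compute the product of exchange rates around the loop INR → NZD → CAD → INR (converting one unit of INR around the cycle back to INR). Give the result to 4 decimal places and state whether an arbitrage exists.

Around INR → NZD → CAD → INR: 1 ÷ 48.8405 × 0.723188 ÷ 0.0148071 = 1.000003
Product ≈ 1 (deviation 0.000%, within rounding noise).

1.0000 (no arbitrage)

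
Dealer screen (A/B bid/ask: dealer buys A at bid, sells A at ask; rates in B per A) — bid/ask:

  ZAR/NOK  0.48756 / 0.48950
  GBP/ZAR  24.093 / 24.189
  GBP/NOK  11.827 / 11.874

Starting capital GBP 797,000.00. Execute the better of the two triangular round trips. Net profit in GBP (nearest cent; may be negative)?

Net result: GBP -909.75 (no profitable arbitrage after spreads)

Best loop GBP → NOK → ZAR → GBP:
GBP 797,000.00 × 11.827 (sell GBP at bid) = NOK 9,426,119.00
NOK 9,426,119.00 ÷ 0.48950 (buy ZAR at ask) = ZAR 19,256,627.17
ZAR 19,256,627.17 ÷ 24.189 (buy GBP at ask) = GBP 796,090.25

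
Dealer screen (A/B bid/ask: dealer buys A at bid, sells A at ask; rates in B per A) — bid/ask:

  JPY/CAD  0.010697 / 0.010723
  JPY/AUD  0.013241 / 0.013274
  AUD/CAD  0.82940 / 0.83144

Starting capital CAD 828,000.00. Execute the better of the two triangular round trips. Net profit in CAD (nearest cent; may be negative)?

Best loop CAD → JPY → AUD → CAD:
CAD 828,000.00 ÷ 0.010723 (buy JPY at ask) = JPY 77,217,197
JPY 77,217,197 × 0.013241 (sell JPY at bid) = AUD 1,022,432.90
AUD 1,022,432.90 × 0.82940 (sell AUD at bid) = CAD 848,005.85

Net profit: CAD 20,005.85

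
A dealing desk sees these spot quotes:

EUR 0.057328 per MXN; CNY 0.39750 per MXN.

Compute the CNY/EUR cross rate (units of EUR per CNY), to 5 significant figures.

1 CNY ÷ 0.39750 = 2.51572 MXN
2.51572 MXN × 0.057328 = 0.144221 EUR

CNY/EUR = 0.14422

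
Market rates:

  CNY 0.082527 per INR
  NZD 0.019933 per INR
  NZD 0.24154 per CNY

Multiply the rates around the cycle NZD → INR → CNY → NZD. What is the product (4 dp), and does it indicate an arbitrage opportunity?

Around NZD → INR → CNY → NZD: 1 ÷ 0.019933 × 0.082527 × 0.24154 = 1.000029
Product ≈ 1 (deviation 0.003%, within rounding noise).

1.0000 (no arbitrage)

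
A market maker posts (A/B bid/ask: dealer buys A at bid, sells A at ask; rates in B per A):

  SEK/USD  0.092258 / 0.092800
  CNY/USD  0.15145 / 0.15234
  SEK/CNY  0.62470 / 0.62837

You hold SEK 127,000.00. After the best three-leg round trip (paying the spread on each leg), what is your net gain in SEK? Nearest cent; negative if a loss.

Net profit: SEK 2,478.16

Best loop SEK → CNY → USD → SEK:
SEK 127,000.00 × 0.62470 (sell SEK at bid) = CNY 79,336.90
CNY 79,336.90 × 0.15145 (sell CNY at bid) = USD 12,015.57
USD 12,015.57 ÷ 0.092800 (buy SEK at ask) = SEK 129,478.16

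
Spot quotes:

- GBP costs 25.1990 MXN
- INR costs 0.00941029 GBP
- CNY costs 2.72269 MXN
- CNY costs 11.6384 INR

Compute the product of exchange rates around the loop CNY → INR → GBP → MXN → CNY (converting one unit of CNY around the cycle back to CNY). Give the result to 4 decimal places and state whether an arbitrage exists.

1.0136 (arbitrage exists)

Around CNY → INR → GBP → MXN → CNY: 1 × 11.6384 × 0.00941029 × 25.1990 ÷ 2.72269 = 1.013635
Product > 1; profitable direction is CNY → INR → GBP → MXN → CNY.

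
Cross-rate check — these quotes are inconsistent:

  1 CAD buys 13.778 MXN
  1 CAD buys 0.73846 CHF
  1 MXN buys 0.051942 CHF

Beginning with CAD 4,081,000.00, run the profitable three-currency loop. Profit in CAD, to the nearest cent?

Profitable loop is CAD → CHF → MXN → CAD:
CAD 4,081,000.00 × 0.73846 = CHF 3,013,655.26
CHF 3,013,655.26 ÷ 0.051942 = MXN 58,019,623.04
MXN 58,019,623.04 ÷ 13.778 = CAD 4,211,033.75
Profit = CAD 4,211,033.75 − CAD 4,081,000.00

Profit: CAD 130,033.75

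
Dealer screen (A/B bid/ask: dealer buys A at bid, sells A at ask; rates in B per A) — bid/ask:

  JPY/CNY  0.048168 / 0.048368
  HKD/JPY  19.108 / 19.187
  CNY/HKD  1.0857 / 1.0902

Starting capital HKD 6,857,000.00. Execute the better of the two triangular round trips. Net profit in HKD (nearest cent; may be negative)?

Best loop HKD → JPY → CNY → HKD:
HKD 6,857,000.00 × 19.108 (sell HKD at bid) = JPY 131,023,556
JPY 131,023,556 × 0.048168 (sell JPY at bid) = CNY 6,311,142.65
CNY 6,311,142.65 × 1.0857 (sell CNY at bid) = HKD 6,852,007.57

Net result: HKD -4,992.43 (no profitable arbitrage after spreads)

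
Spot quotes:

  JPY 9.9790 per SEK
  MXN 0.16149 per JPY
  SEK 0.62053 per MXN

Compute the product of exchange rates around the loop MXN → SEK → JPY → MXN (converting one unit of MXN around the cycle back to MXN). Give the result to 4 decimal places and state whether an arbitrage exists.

1.0000 (no arbitrage)

Around MXN → SEK → JPY → MXN: 1 × 0.62053 × 9.9790 × 0.16149 = 0.999989
Product ≈ 1 (deviation 0.001%, within rounding noise).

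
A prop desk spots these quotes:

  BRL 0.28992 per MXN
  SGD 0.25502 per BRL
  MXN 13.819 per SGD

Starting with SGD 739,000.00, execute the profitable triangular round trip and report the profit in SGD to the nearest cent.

Profitable loop is SGD → MXN → BRL → SGD:
SGD 739,000.00 × 13.819 = MXN 10,212,241.00
MXN 10,212,241.00 × 0.28992 = BRL 2,960,732.91
BRL 2,960,732.91 × 0.25502 = SGD 755,046.11
Profit = SGD 755,046.11 − SGD 739,000.00

Profit: SGD 16,046.11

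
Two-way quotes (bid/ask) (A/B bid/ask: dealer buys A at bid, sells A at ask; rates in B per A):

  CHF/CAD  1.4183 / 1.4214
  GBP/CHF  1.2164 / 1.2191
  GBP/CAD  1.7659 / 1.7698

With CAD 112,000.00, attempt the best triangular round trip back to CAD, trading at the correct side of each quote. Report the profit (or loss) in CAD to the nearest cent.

Net profit: CAD 2,137.53

Best loop CAD → CHF → GBP → CAD:
CAD 112,000.00 ÷ 1.4214 (buy CHF at ask) = CHF 78,795.55
CHF 78,795.55 ÷ 1.2191 (buy GBP at ask) = GBP 64,634.20
GBP 64,634.20 × 1.7659 (sell GBP at bid) = CAD 114,137.53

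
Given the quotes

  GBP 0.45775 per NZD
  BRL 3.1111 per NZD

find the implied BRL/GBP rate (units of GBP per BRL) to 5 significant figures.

1 BRL ÷ 3.1111 = 0.32143 NZD
0.32143 NZD × 0.45775 = 0.147134 GBP

BRL/GBP = 0.14713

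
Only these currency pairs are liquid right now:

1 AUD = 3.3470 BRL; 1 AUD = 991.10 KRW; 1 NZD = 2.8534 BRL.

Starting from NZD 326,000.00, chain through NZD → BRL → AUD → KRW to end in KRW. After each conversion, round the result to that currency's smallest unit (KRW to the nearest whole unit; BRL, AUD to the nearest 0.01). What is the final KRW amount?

KRW 275,449,525

NZD 326,000.00 × 2.8534 = BRL 930,208.40
BRL 930,208.40 ÷ 3.3470 = AUD 277,923.04
AUD 277,923.04 × 991.10 = KRW 275,449,525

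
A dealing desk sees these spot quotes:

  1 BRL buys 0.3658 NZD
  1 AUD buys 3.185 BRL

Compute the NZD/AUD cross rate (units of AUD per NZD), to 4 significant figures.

NZD/AUD = 0.8583

1 NZD ÷ 0.3658 = 2.73373 BRL
2.73373 BRL ÷ 3.185 = 0.858315 AUD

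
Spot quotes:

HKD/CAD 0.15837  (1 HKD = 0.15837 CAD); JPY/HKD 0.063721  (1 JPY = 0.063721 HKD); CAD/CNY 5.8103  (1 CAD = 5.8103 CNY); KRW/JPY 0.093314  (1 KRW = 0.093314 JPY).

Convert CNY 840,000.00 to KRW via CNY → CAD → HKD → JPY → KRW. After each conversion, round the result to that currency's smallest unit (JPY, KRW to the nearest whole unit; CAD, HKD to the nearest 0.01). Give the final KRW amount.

KRW 153,524,755

CNY 840,000.00 ÷ 5.8103 = CAD 144,570.85
CAD 144,570.85 ÷ 0.15837 = HKD 912,867.65
HKD 912,867.65 ÷ 0.063721 = JPY 14,326,009
JPY 14,326,009 ÷ 0.093314 = KRW 153,524,755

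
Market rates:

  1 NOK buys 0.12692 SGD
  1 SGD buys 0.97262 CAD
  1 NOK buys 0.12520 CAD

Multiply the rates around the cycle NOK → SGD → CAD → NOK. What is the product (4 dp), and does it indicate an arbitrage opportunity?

0.9860 (arbitrage exists)

Around NOK → SGD → CAD → NOK: 1 × 0.12692 × 0.97262 ÷ 0.12520 = 0.985982
Product < 1; profitable direction is NOK → CAD → SGD → NOK.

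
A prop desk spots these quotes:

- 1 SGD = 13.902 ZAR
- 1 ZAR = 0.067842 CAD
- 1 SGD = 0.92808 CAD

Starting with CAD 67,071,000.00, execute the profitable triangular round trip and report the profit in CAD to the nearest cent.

Profit: CAD 1,088,327.14

Profitable loop is CAD → SGD → ZAR → CAD:
CAD 67,071,000.00 ÷ 0.92808 = SGD 72,268,554.43
SGD 72,268,554.43 × 13.902 = ZAR 1,004,677,443.75
ZAR 1,004,677,443.75 × 0.067842 = CAD 68,159,327.14
Profit = CAD 68,159,327.14 − CAD 67,071,000.00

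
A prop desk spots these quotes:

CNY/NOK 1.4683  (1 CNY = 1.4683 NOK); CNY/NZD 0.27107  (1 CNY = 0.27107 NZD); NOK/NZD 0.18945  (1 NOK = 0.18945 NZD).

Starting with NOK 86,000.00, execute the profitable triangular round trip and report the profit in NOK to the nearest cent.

Profit: NOK 2,252.38

Profitable loop is NOK → NZD → CNY → NOK:
NOK 86,000.00 × 0.18945 = NZD 16,292.70
NZD 16,292.70 ÷ 0.27107 = CNY 60,105.14
CNY 60,105.14 × 1.4683 = NOK 88,252.38
Profit = NOK 88,252.38 − NOK 86,000.00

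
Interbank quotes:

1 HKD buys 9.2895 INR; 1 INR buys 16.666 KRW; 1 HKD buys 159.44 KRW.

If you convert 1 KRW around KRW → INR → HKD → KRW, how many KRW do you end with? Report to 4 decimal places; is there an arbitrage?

1.0298 (arbitrage exists)

Around KRW → INR → HKD → KRW: 1 ÷ 16.666 ÷ 9.2895 × 159.44 = 1.029849
Product > 1; profitable direction is KRW → INR → HKD → KRW.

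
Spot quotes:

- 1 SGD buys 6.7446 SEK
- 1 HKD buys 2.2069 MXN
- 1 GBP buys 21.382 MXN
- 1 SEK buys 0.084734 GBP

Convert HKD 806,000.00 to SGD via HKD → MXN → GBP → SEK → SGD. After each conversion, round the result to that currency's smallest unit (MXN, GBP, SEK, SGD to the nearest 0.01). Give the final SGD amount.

SGD 145,564.49

HKD 806,000.00 × 2.2069 = MXN 1,778,761.40
MXN 1,778,761.40 ÷ 21.382 = GBP 83,189.66
GBP 83,189.66 ÷ 0.084734 = SEK 981,774.26
SEK 981,774.26 ÷ 6.7446 = SGD 145,564.49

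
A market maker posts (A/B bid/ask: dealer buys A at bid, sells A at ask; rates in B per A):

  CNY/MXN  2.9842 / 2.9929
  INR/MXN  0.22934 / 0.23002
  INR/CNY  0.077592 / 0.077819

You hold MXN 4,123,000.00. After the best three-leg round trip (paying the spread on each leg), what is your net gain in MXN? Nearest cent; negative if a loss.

Net profit: MXN 27,425.36

Best loop MXN → INR → CNY → MXN:
MXN 4,123,000.00 ÷ 0.23002 (buy INR at ask) = INR 17,924,528.30
INR 17,924,528.30 × 0.077592 (sell INR at bid) = CNY 1,390,800.00
CNY 1,390,800.00 × 2.9842 (sell CNY at bid) = MXN 4,150,425.36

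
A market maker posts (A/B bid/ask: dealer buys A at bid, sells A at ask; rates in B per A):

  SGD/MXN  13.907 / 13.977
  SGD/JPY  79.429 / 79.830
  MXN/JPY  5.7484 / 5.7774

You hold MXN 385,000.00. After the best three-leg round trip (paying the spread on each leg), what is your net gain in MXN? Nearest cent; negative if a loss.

Net profit: MXN 544.96

Best loop MXN → JPY → SGD → MXN:
MXN 385,000.00 × 5.7484 (sell MXN at bid) = JPY 2,213,134
JPY 2,213,134 ÷ 79.830 (buy SGD at ask) = SGD 27,723.09
SGD 27,723.09 × 13.907 (sell SGD at bid) = MXN 385,544.96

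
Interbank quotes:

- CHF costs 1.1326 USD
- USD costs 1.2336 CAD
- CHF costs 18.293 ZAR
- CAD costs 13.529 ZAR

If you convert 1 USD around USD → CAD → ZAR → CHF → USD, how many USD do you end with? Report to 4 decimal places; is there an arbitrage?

Around USD → CAD → ZAR → CHF → USD: 1 × 1.2336 × 13.529 ÷ 18.293 × 1.1326 = 1.033312
Product > 1; profitable direction is USD → CAD → ZAR → CHF → USD.

1.0333 (arbitrage exists)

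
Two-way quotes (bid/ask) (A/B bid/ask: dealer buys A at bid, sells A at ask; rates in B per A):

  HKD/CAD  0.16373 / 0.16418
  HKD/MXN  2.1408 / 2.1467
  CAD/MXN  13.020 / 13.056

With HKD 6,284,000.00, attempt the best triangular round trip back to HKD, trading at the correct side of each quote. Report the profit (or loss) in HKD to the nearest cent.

Net result: HKD -8,015.25 (no profitable arbitrage after spreads)

Best loop HKD → MXN → CAD → HKD:
HKD 6,284,000.00 × 2.1408 (sell HKD at bid) = MXN 13,452,787.20
MXN 13,452,787.20 ÷ 13.056 (buy CAD at ask) = CAD 1,030,391.18
CAD 1,030,391.18 ÷ 0.16418 (buy HKD at ask) = HKD 6,275,984.75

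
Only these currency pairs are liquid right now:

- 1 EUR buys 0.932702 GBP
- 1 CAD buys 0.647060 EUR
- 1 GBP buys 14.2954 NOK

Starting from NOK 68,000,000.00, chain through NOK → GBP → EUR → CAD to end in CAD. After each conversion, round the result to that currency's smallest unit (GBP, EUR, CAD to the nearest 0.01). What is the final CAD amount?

NOK 68,000,000.00 ÷ 14.2954 = GBP 4,756,774.91
GBP 4,756,774.91 ÷ 0.932702 = EUR 5,099,994.33
EUR 5,099,994.33 ÷ 0.647060 = CAD 7,881,795.09

CAD 7,881,795.09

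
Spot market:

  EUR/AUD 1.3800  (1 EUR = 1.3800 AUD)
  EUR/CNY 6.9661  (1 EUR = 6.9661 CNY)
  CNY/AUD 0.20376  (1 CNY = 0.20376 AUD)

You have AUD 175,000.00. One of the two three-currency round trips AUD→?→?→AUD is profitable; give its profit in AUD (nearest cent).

Profitable loop is AUD → EUR → CNY → AUD:
AUD 175,000.00 ÷ 1.3800 = EUR 126,811.59
EUR 126,811.59 × 6.9661 = CNY 883,382.25
CNY 883,382.25 × 0.20376 = AUD 179,997.97
Profit = AUD 179,997.97 − AUD 175,000.00

Profit: AUD 4,997.97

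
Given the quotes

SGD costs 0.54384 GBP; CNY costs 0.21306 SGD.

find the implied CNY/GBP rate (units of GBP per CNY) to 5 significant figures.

CNY/GBP = 0.11587

1 CNY × 0.21306 = 0.21306 SGD
0.21306 SGD × 0.54384 = 0.115871 GBP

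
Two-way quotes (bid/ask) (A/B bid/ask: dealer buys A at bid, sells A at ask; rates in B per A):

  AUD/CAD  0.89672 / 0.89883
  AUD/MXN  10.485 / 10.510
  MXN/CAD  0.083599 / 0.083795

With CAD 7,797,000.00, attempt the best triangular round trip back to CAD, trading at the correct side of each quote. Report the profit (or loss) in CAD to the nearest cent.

Net profit: CAD 141,959.18

Best loop CAD → MXN → AUD → CAD:
CAD 7,797,000.00 ÷ 0.083795 (buy MXN at ask) = MXN 93,048,511.25
MXN 93,048,511.25 ÷ 10.510 (buy AUD at ask) = AUD 8,853,331.23
AUD 8,853,331.23 × 0.89672 (sell AUD at bid) = CAD 7,938,959.18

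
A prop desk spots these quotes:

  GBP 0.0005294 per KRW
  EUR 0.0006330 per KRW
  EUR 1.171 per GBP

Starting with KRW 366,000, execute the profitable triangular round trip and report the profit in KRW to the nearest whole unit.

Profit: KRW 7,718

Profitable loop is KRW → EUR → GBP → KRW:
KRW 366,000 × 0.0006330 = EUR 231.68
EUR 231.68 ÷ 1.171 = GBP 197.85
GBP 197.85 ÷ 0.0005294 = KRW 373,718
Profit = KRW 373,718 − KRW 366,000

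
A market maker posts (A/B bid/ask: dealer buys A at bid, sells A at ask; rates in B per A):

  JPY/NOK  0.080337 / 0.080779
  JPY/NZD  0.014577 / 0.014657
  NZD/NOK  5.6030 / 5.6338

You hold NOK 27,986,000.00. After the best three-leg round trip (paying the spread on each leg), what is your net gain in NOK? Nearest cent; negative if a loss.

Net profit: NOK 310,396.58

Best loop NOK → JPY → NZD → NOK:
NOK 27,986,000.00 ÷ 0.080779 (buy JPY at ask) = JPY 346,451,429
JPY 346,451,429 × 0.014577 (sell JPY at bid) = NZD 5,050,222.48
NZD 5,050,222.48 × 5.6030 (sell NZD at bid) = NOK 28,296,396.58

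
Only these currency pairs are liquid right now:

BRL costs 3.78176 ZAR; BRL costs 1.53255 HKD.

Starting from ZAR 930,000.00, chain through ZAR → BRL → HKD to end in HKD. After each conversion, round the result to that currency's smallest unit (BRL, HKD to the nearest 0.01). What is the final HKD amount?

ZAR 930,000.00 ÷ 3.78176 = BRL 245,917.24
BRL 245,917.24 × 1.53255 = HKD 376,880.47

HKD 376,880.47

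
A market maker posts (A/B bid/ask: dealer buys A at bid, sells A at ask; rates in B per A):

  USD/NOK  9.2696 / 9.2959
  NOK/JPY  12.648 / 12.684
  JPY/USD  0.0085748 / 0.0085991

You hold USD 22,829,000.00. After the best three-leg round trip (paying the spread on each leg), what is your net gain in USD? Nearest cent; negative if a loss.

Best loop USD → NOK → JPY → USD:
USD 22,829,000.00 × 9.2696 (sell USD at bid) = NOK 211,615,698.40
NOK 211,615,698.40 × 12.648 (sell NOK at bid) = JPY 2,676,515,353
JPY 2,676,515,353 × 0.0085748 (sell JPY at bid) = USD 22,950,583.85

Net profit: USD 121,583.85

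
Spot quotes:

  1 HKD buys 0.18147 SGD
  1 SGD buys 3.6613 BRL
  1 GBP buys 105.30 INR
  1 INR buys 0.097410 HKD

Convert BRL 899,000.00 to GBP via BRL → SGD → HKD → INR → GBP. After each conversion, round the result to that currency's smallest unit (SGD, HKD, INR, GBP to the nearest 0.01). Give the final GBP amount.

BRL 899,000.00 ÷ 3.6613 = SGD 245,541.20
SGD 245,541.20 ÷ 0.18147 = HKD 1,353,067.72
HKD 1,353,067.72 ÷ 0.097410 = INR 13,890,439.59
INR 13,890,439.59 ÷ 105.30 = GBP 131,913.01

GBP 131,913.01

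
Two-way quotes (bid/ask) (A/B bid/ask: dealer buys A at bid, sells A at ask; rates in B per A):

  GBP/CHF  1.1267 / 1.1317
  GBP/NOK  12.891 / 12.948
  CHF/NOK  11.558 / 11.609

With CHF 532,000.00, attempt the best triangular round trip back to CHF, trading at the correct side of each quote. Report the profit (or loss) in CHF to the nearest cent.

Net profit: CHF 3,056.85

Best loop CHF → NOK → GBP → CHF:
CHF 532,000.00 × 11.558 (sell CHF at bid) = NOK 6,148,856.00
NOK 6,148,856.00 ÷ 12.948 (buy GBP at ask) = GBP 474,888.48
GBP 474,888.48 × 1.1267 (sell GBP at bid) = CHF 535,056.85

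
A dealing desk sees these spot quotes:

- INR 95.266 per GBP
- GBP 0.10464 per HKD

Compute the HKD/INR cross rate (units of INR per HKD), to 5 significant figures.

HKD/INR = 9.9686

1 HKD × 0.10464 = 0.10464 GBP
0.10464 GBP × 95.266 = 9.96863 INR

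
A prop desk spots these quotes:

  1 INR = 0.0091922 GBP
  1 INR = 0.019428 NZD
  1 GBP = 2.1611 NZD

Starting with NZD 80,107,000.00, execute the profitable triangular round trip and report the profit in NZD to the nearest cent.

Profitable loop is NZD → INR → GBP → NZD:
NZD 80,107,000.00 ÷ 0.019428 = INR 4,123,275,684.58
INR 4,123,275,684.58 × 0.0091922 = GBP 37,901,974.75
GBP 37,901,974.75 × 2.1611 = NZD 81,909,957.63
Profit = NZD 81,909,957.63 − NZD 80,107,000.00

Profit: NZD 1,802,957.63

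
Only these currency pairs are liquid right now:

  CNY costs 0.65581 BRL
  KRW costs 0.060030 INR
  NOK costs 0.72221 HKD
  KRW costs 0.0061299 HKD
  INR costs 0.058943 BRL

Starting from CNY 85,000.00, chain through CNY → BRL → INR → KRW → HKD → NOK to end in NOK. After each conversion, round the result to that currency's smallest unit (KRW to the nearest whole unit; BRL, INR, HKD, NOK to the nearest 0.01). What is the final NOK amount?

CNY 85,000.00 × 0.65581 = BRL 55,743.85
BRL 55,743.85 ÷ 0.058943 = INR 945,724.68
INR 945,724.68 ÷ 0.060030 = KRW 15,754,201
KRW 15,754,201 × 0.0061299 = HKD 96,571.68
HKD 96,571.68 ÷ 0.72221 = NOK 133,716.90

NOK 133,716.90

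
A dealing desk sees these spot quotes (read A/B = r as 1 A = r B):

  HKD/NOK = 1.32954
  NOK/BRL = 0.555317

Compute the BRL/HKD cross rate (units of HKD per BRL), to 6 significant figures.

BRL/HKD = 1.35443

1 BRL ÷ 0.555317 = 1.80077 NOK
1.80077 NOK ÷ 1.32954 = 1.35443 HKD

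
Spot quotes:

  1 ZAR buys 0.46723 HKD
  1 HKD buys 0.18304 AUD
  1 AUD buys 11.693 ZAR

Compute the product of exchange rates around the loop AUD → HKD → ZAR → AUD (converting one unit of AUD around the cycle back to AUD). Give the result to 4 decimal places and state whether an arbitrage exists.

1.0000 (no arbitrage)

Around AUD → HKD → ZAR → AUD: 1 ÷ 0.18304 ÷ 0.46723 ÷ 11.693 = 0.999994
Product ≈ 1 (deviation 0.001%, within rounding noise).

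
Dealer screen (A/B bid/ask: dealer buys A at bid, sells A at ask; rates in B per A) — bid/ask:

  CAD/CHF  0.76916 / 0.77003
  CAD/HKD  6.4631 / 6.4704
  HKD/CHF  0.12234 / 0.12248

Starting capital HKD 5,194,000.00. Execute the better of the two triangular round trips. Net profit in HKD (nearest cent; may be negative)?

Net profit: HKD 139,393.80

Best loop HKD → CHF → CAD → HKD:
HKD 5,194,000.00 × 0.12234 (sell HKD at bid) = CHF 635,433.96
CHF 635,433.96 ÷ 0.77003 (buy CAD at ask) = CAD 825,206.76
CAD 825,206.76 × 6.4631 (sell CAD at bid) = HKD 5,333,393.80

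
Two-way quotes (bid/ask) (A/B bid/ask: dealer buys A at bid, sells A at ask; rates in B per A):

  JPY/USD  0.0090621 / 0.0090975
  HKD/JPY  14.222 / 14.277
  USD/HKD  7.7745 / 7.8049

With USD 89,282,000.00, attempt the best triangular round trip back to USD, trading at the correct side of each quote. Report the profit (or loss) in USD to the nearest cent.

Net profit: USD 177,383.88

Best loop USD → HKD → JPY → USD:
USD 89,282,000.00 × 7.7745 (sell USD at bid) = HKD 694,122,909.00
HKD 694,122,909.00 × 14.222 (sell HKD at bid) = JPY 9,871,816,012
JPY 9,871,816,012 × 0.0090621 (sell JPY at bid) = USD 89,459,383.88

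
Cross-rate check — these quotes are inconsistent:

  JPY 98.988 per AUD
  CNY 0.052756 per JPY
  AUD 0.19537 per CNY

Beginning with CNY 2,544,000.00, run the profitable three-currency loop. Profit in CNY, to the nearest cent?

Profitable loop is CNY → AUD → JPY → CNY:
CNY 2,544,000.00 × 0.19537 = AUD 497,021.28
AUD 497,021.28 × 98.988 = JPY 49,199,142
JPY 49,199,142 × 0.052756 = CNY 2,595,549.96
Profit = CNY 2,595,549.96 − CNY 2,544,000.00

Profit: CNY 51,549.96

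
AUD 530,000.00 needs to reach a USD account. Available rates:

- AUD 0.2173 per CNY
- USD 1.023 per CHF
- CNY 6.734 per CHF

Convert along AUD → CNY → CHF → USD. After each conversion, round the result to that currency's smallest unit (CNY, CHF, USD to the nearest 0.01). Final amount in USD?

USD 370,525.98

AUD 530,000.00 ÷ 0.2173 = CNY 2,439,024.39
CNY 2,439,024.39 ÷ 6.734 = CHF 362,195.48
CHF 362,195.48 × 1.023 = USD 370,525.98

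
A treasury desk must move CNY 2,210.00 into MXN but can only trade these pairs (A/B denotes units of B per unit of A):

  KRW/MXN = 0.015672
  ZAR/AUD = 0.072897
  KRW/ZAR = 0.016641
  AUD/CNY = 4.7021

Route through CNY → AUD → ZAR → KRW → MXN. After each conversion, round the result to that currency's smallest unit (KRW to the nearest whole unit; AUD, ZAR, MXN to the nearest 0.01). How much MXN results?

MXN 6,072.02

CNY 2,210.00 ÷ 4.7021 = AUD 470.00
AUD 470.00 ÷ 0.072897 = ZAR 6,447.45
ZAR 6,447.45 ÷ 0.016641 = KRW 387,444
KRW 387,444 × 0.015672 = MXN 6,072.02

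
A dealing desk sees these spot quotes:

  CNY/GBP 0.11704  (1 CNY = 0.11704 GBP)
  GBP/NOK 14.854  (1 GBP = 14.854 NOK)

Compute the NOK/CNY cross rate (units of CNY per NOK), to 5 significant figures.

1 NOK ÷ 14.854 = 0.0673219 GBP
0.0673219 GBP ÷ 0.11704 = 0.575204 CNY

NOK/CNY = 0.57520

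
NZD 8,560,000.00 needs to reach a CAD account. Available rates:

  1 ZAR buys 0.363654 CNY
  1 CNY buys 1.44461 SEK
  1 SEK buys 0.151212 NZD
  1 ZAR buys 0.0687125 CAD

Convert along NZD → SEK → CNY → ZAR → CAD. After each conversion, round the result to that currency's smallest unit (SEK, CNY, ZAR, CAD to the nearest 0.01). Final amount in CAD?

NZD 8,560,000.00 ÷ 0.151212 = SEK 56,609,263.82
SEK 56,609,263.82 ÷ 1.44461 = CNY 39,186,537.42
CNY 39,186,537.42 ÷ 0.363654 = ZAR 107,757,751.65
ZAR 107,757,751.65 × 0.0687125 = CAD 7,404,304.51

CAD 7,404,304.51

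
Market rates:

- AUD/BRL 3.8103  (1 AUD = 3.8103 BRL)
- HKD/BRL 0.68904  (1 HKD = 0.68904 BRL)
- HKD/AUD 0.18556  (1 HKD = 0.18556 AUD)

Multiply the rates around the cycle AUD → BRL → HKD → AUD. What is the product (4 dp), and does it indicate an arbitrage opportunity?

1.0261 (arbitrage exists)

Around AUD → BRL → HKD → AUD: 1 × 3.8103 ÷ 0.68904 × 0.18556 = 1.026122
Product > 1; profitable direction is AUD → BRL → HKD → AUD.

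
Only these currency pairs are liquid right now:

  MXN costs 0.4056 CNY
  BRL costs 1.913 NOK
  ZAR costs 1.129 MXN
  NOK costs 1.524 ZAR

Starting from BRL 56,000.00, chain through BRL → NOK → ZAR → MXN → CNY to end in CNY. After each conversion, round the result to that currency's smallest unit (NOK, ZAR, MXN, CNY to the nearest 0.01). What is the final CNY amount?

BRL 56,000.00 × 1.913 = NOK 107,128.00
NOK 107,128.00 × 1.524 = ZAR 163,263.07
ZAR 163,263.07 × 1.129 = MXN 184,324.01
MXN 184,324.01 × 0.4056 = CNY 74,761.82

CNY 74,761.82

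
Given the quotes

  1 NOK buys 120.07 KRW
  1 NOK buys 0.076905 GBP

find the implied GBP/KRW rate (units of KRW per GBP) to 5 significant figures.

GBP/KRW = 1561.3

1 GBP ÷ 0.076905 = 13.0031 NOK
13.0031 NOK × 120.07 = 1561.28 KRW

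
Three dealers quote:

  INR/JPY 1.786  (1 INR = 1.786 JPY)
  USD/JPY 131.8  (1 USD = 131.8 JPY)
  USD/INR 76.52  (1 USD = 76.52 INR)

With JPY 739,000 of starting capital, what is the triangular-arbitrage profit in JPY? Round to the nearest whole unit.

Profitable loop is JPY → USD → INR → JPY:
JPY 739,000 ÷ 131.8 = USD 5,606.98
USD 5,606.98 × 76.52 = INR 429,046.13
INR 429,046.13 × 1.786 = JPY 766,276
Profit = JPY 766,276 − JPY 739,000

Profit: JPY 27,276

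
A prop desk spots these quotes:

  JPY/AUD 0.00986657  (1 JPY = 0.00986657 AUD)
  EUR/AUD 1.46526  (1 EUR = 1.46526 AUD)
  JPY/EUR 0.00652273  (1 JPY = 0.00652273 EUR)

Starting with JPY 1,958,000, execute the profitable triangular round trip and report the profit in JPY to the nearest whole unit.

Profitable loop is JPY → AUD → EUR → JPY:
JPY 1,958,000 × 0.00986657 = AUD 19,318.74
AUD 19,318.74 ÷ 1.46526 = EUR 13,184.52
EUR 13,184.52 ÷ 0.00652273 = JPY 2,021,319
Profit = JPY 2,021,319 − JPY 1,958,000

Profit: JPY 63,319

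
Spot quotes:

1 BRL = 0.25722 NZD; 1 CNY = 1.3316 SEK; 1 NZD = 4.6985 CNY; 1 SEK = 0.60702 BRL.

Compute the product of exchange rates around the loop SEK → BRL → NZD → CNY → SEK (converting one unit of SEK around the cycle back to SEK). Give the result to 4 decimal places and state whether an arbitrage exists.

Around SEK → BRL → NZD → CNY → SEK: 1 × 0.60702 × 0.25722 × 4.6985 × 1.3316 = 0.976879
Product < 1; profitable direction is SEK → CNY → NZD → BRL → SEK.

0.9769 (arbitrage exists)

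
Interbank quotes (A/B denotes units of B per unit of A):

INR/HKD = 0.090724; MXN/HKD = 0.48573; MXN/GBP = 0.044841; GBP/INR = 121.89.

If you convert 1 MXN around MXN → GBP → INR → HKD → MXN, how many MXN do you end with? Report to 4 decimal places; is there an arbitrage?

1.0209 (arbitrage exists)

Around MXN → GBP → INR → HKD → MXN: 1 × 0.044841 × 121.89 × 0.090724 ÷ 0.48573 = 1.020870
Product > 1; profitable direction is MXN → GBP → INR → HKD → MXN.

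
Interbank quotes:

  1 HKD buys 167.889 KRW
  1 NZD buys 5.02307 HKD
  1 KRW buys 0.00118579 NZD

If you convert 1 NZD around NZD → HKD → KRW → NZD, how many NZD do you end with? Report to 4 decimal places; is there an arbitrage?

1.0000 (no arbitrage)

Around NZD → HKD → KRW → NZD: 1 × 5.02307 × 167.889 × 0.00118579 = 0.999998
Product ≈ 1 (deviation 0.000%, within rounding noise).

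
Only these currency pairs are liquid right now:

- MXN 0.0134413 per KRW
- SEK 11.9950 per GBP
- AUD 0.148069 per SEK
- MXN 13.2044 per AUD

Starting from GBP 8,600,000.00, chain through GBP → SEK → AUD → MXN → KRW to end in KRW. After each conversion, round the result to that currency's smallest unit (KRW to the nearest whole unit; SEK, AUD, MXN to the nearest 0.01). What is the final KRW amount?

KRW 15,005,146,653

GBP 8,600,000.00 × 11.9950 = SEK 103,157,000.00
SEK 103,157,000.00 × 0.148069 = AUD 15,274,353.83
AUD 15,274,353.83 × 13.2044 = MXN 201,688,677.71
MXN 201,688,677.71 ÷ 0.0134413 = KRW 15,005,146,653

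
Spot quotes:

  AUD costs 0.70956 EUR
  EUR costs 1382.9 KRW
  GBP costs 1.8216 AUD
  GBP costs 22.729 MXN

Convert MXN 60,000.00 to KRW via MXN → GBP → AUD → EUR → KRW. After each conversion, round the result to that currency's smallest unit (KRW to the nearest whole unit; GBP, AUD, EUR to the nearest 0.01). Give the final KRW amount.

KRW 4,718,496

MXN 60,000.00 ÷ 22.729 = GBP 2,639.80
GBP 2,639.80 × 1.8216 = AUD 4,808.66
AUD 4,808.66 × 0.70956 = EUR 3,412.03
EUR 3,412.03 × 1382.9 = KRW 4,718,496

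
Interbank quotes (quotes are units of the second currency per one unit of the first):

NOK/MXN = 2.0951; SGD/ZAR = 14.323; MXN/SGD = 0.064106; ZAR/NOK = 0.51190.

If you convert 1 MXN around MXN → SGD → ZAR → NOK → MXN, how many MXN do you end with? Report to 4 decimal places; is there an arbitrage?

0.9847 (arbitrage exists)

Around MXN → SGD → ZAR → NOK → MXN: 1 × 0.064106 × 14.323 × 0.51190 × 2.0951 = 0.984742
Product < 1; profitable direction is MXN → NOK → ZAR → SGD → MXN.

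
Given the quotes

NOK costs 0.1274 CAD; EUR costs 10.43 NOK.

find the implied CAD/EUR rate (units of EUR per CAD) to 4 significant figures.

1 CAD ÷ 0.1274 = 7.84929 NOK
7.84929 NOK ÷ 10.43 = 0.752569 EUR

CAD/EUR = 0.7526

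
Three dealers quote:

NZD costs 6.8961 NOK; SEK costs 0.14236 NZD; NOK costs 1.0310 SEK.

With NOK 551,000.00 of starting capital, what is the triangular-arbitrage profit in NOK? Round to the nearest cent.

Profit: NOK 6,701.48

Profitable loop is NOK → SEK → NZD → NOK:
NOK 551,000.00 × 1.0310 = SEK 568,081.00
SEK 568,081.00 × 0.14236 = NZD 80,872.01
NZD 80,872.01 × 6.8961 = NOK 557,701.48
Profit = NOK 557,701.48 − NOK 551,000.00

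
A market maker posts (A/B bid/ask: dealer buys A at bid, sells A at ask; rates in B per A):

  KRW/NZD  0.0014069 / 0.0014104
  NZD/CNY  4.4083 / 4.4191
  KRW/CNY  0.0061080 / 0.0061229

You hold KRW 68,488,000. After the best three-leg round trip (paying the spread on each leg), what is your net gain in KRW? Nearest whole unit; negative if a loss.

Best loop KRW → NZD → CNY → KRW:
KRW 68,488,000 × 0.0014069 (sell KRW at bid) = NZD 96,355.77
NZD 96,355.77 × 4.4083 (sell NZD at bid) = CNY 424,765.13
CNY 424,765.13 ÷ 0.0061229 (buy KRW at ask) = KRW 69,373,194

Net profit: KRW 885,194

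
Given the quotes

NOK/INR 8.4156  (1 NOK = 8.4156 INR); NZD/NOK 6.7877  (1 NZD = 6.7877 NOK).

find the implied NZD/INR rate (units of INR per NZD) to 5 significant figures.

NZD/INR = 57.123

1 NZD × 6.7877 = 6.7877 NOK
6.7877 NOK × 8.4156 = 57.1226 INR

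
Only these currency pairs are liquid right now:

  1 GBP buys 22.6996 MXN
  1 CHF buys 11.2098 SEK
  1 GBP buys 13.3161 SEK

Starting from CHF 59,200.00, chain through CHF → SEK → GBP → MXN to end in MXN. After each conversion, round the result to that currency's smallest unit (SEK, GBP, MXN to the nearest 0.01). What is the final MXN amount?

MXN 1,131,255.45

CHF 59,200.00 × 11.2098 = SEK 663,620.16
SEK 663,620.16 ÷ 13.3161 = GBP 49,835.92
GBP 49,835.92 × 22.6996 = MXN 1,131,255.45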